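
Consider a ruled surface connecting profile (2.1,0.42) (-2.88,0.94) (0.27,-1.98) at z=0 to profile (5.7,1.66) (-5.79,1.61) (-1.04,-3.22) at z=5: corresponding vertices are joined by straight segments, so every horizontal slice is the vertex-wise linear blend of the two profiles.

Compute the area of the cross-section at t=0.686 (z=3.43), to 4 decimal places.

Cross-section at t=0.686: each vertex is (1-t)·p0[i] + t·p1[i].
  v1: (1-0.686)·(2.1,0.42) + 0.686·(5.7,1.66) = (4.5696,1.2706)
  v2: (1-0.686)·(-2.88,0.94) + 0.686·(-5.79,1.61) = (-4.8763,1.3996)
  v3: (1-0.686)·(0.27,-1.98) + 0.686·(-1.04,-3.22) = (-0.6287,-2.8306)
Shoelace sum Σ(x_i·y_{i+1} − x_{i+1}·y_i):
  i=1: 4.5696·1.3996 − -4.8763·1.2706 = +12.5917 (running +12.5917)
  i=2: -4.8763·-2.8306 − -0.6287·1.3996 = +14.6828 (running +27.2745)
  i=3: -0.6287·1.2706 − 4.5696·-2.8306 = +12.1361 (running +39.4106)
Area = |Σ|/2 = |39.4106|/2 = 19.7053

Area at t=0.686: 19.7053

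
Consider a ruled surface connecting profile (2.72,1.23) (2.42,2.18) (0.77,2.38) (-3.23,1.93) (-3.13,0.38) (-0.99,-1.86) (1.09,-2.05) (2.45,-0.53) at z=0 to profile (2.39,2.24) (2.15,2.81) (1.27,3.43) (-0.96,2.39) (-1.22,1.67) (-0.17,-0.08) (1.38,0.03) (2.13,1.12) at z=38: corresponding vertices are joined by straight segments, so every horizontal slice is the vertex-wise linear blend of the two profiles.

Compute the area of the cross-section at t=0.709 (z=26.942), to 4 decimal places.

Cross-section at t=0.709: each vertex is (1-t)·p0[i] + t·p1[i].
  v1: (1-0.709)·(2.72,1.23) + 0.709·(2.39,2.24) = (2.4860,1.9461)
  v2: (1-0.709)·(2.42,2.18) + 0.709·(2.15,2.81) = (2.2286,2.6267)
  v3: (1-0.709)·(0.77,2.38) + 0.709·(1.27,3.43) = (1.1245,3.1244)
  v4: (1-0.709)·(-3.23,1.93) + 0.709·(-0.96,2.39) = (-1.6206,2.2561)
  v5: (1-0.709)·(-3.13,0.38) + 0.709·(-1.22,1.67) = (-1.7758,1.2946)
  v6: (1-0.709)·(-0.99,-1.86) + 0.709·(-0.17,-0.08) = (-0.4086,-0.5980)
  v7: (1-0.709)·(1.09,-2.05) + 0.709·(1.38,0.03) = (1.2956,-0.5753)
  v8: (1-0.709)·(2.45,-0.53) + 0.709·(2.13,1.12) = (2.2231,0.6399)
Shoelace sum Σ(x_i·y_{i+1} − x_{i+1}·y_i):
  i=1: 2.4860·2.6267 − 2.2286·1.9461 = +2.1930 (running +2.1930)
  i=2: 2.2286·3.1244 − 1.1245·2.6267 = +4.0094 (running +6.2023)
  i=3: 1.1245·2.2561 − -1.6206·3.1244 = +7.6004 (running +13.8028)
  i=4: -1.6206·1.2946 − -1.7758·2.2561 = +1.9085 (running +15.7112)
  i=5: -1.7758·-0.5980 − -0.4086·1.2946 = +1.5909 (running +17.3021)
  i=6: -0.4086·-0.5753 − 1.2956·-0.5980 = +1.0098 (running +18.3120)
  i=7: 1.2956·0.6399 − 2.2231·-0.5753 = +2.1079 (running +20.4199)
  i=8: 2.2231·1.9461 − 2.4860·0.6399 = +2.7357 (running +23.1556)
Area = |Σ|/2 = |23.1556|/2 = 11.5778

Area at t=0.709: 11.5778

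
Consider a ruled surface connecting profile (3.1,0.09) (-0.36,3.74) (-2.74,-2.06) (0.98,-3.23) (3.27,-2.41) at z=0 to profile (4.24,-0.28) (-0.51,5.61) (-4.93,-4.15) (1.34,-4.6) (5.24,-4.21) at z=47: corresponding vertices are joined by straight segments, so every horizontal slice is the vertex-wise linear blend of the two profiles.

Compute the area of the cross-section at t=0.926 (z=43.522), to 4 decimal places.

Area at t=0.926: 55.3038

Cross-section at t=0.926: each vertex is (1-t)·p0[i] + t·p1[i].
  v1: (1-0.926)·(3.1,0.09) + 0.926·(4.24,-0.28) = (4.1556,-0.2526)
  v2: (1-0.926)·(-0.36,3.74) + 0.926·(-0.51,5.61) = (-0.4989,5.4716)
  v3: (1-0.926)·(-2.74,-2.06) + 0.926·(-4.93,-4.15) = (-4.7679,-3.9953)
  v4: (1-0.926)·(0.98,-3.23) + 0.926·(1.34,-4.6) = (1.3134,-4.4986)
  v5: (1-0.926)·(3.27,-2.41) + 0.926·(5.24,-4.21) = (5.0942,-4.0768)
Shoelace sum Σ(x_i·y_{i+1} − x_{i+1}·y_i):
  i=1: 4.1556·5.4716 − -0.4989·-0.2526 = +22.6121 (running +22.6121)
  i=2: -0.4989·-3.9953 − -4.7679·5.4716 = +28.0816 (running +50.6937)
  i=3: -4.7679·-4.4986 − 1.3134·-3.9953 = +26.6965 (running +77.3902)
  i=4: 1.3134·-4.0768 − 5.0942·-4.4986 = +17.5627 (running +94.9528)
  i=5: 5.0942·-0.2526 − 4.1556·-4.0768 = +15.6548 (running +110.6076)
Area = |Σ|/2 = |110.6076|/2 = 55.3038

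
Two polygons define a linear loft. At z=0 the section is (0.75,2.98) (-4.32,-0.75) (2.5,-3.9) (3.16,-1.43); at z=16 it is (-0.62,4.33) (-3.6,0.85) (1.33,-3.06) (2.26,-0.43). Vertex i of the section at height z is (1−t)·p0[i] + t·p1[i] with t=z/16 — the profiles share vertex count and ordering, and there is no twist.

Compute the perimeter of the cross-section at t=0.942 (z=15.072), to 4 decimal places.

Cross-section at t=0.942: each vertex is (1-t)·p0[i] + t·p1[i].
  v1: (1-0.942)·(0.75,2.98) + 0.942·(-0.62,4.33) = (-0.5405,4.2517)
  v2: (1-0.942)·(-4.32,-0.75) + 0.942·(-3.6,0.85) = (-3.6418,0.7572)
  v3: (1-0.942)·(2.5,-3.9) + 0.942·(1.33,-3.06) = (1.3979,-3.1087)
  v4: (1-0.942)·(3.16,-1.43) + 0.942·(2.26,-0.43) = (2.3122,-0.4880)
Perimeter = Σ |v_{i+1} − v_i|:
  edge 1→2: √(-3.1012² + -3.4945²) = 4.6722 (running 4.6722)
  edge 2→3: √(5.0396² + -3.8659²) = 6.3516 (running 11.0238)
  edge 3→4: √(0.9143² + 2.6207²) = 2.7756 (running 13.7994)
  edge 4→1: √(-2.8527² + 4.7397²) = 5.5320 (running 19.3314)
Perimeter = 19.3314

Perimeter at t=0.942: 19.3314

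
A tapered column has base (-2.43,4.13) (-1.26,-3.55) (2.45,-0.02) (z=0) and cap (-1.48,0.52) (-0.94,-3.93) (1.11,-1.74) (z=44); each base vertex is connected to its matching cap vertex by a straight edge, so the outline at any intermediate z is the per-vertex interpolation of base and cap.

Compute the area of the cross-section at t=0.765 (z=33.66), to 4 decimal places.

Area at t=0.765: 7.2170

Cross-section at t=0.765: each vertex is (1-t)·p0[i] + t·p1[i].
  v1: (1-0.765)·(-2.43,4.13) + 0.765·(-1.48,0.52) = (-1.7033,1.3683)
  v2: (1-0.765)·(-1.26,-3.55) + 0.765·(-0.94,-3.93) = (-1.0152,-3.8407)
  v3: (1-0.765)·(2.45,-0.02) + 0.765·(1.11,-1.74) = (1.4249,-1.3358)
Shoelace sum Σ(x_i·y_{i+1} − x_{i+1}·y_i):
  i=1: -1.7033·-3.8407 − -1.0152·1.3683 = +7.9308 (running +7.9308)
  i=2: -1.0152·-1.3358 − 1.4249·-3.8407 = +6.8287 (running +14.7595)
  i=3: 1.4249·1.3683 − -1.7033·-1.3358 = -0.3254 (running +14.4341)
Area = |Σ|/2 = |14.4341|/2 = 7.2170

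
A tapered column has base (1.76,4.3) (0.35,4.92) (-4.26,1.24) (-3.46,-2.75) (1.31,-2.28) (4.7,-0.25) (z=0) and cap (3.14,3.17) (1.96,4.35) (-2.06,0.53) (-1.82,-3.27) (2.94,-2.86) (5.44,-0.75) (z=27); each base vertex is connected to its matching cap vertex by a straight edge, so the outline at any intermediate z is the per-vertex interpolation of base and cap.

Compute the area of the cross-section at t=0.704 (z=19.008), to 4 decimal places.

Area at t=0.704: 38.5005

Cross-section at t=0.704: each vertex is (1-t)·p0[i] + t·p1[i].
  v1: (1-0.704)·(1.76,4.3) + 0.704·(3.14,3.17) = (2.7315,3.5045)
  v2: (1-0.704)·(0.35,4.92) + 0.704·(1.96,4.35) = (1.4834,4.5187)
  v3: (1-0.704)·(-4.26,1.24) + 0.704·(-2.06,0.53) = (-2.7112,0.7402)
  v4: (1-0.704)·(-3.46,-2.75) + 0.704·(-1.82,-3.27) = (-2.3054,-3.1161)
  v5: (1-0.704)·(1.31,-2.28) + 0.704·(2.94,-2.86) = (2.4575,-2.6883)
  v6: (1-0.704)·(4.7,-0.25) + 0.704·(5.44,-0.75) = (5.2210,-0.6020)
Shoelace sum Σ(x_i·y_{i+1} − x_{i+1}·y_i):
  i=1: 2.7315·4.5187 − 1.4834·3.5045 = +7.1443 (running +7.1443)
  i=2: 1.4834·0.7402 − -2.7112·4.5187 = +13.3491 (running +20.4934)
  i=3: -2.7112·-3.1161 − -2.3054·0.7402 = +10.1547 (running +30.6481)
  i=4: -2.3054·-2.6883 − 2.4575·-3.1161 = +13.8556 (running +44.5037)
  i=5: 2.4575·-0.6020 − 5.2210·-2.6883 = +12.5562 (running +57.0599)
  i=6: 5.2210·3.5045 − 2.7315·-0.6020 = +19.9411 (running +77.0010)
Area = |Σ|/2 = |77.0010|/2 = 38.5005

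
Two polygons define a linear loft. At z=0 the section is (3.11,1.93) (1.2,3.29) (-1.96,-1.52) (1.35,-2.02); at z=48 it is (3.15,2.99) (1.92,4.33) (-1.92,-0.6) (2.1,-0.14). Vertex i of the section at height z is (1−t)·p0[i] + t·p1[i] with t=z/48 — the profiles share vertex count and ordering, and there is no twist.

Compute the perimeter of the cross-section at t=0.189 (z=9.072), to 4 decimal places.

Cross-section at t=0.189: each vertex is (1-t)·p0[i] + t·p1[i].
  v1: (1-0.189)·(3.11,1.93) + 0.189·(3.15,2.99) = (3.1176,2.1303)
  v2: (1-0.189)·(1.2,3.29) + 0.189·(1.92,4.33) = (1.3361,3.4866)
  v3: (1-0.189)·(-1.96,-1.52) + 0.189·(-1.92,-0.6) = (-1.9524,-1.3461)
  v4: (1-0.189)·(1.35,-2.02) + 0.189·(2.1,-0.14) = (1.4918,-1.6647)
Perimeter = Σ |v_{i+1} − v_i|:
  edge 1→2: √(-1.7815² + 1.3562²) = 2.2390 (running 2.2390)
  edge 2→3: √(-3.2885² + -4.8327²) = 5.8454 (running 8.0844)
  edge 3→4: √(3.4442² + -0.3186²) = 3.4589 (running 11.5433)
  edge 4→1: √(1.6258² + 3.7950²) = 4.1286 (running 15.6719)
Perimeter = 15.6719

Perimeter at t=0.189: 15.6719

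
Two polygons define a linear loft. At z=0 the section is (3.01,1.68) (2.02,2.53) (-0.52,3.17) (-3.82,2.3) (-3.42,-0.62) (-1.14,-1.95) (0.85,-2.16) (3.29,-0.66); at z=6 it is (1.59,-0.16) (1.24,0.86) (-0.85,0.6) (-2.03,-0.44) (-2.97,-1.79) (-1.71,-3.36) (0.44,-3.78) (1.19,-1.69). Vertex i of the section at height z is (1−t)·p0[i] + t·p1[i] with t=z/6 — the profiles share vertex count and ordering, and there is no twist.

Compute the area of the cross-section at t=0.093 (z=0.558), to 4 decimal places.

Cross-section at t=0.093: each vertex is (1-t)·p0[i] + t·p1[i].
  v1: (1-0.093)·(3.01,1.68) + 0.093·(1.59,-0.16) = (2.8779,1.5089)
  v2: (1-0.093)·(2.02,2.53) + 0.093·(1.24,0.86) = (1.9475,2.3747)
  v3: (1-0.093)·(-0.52,3.17) + 0.093·(-0.85,0.6) = (-0.5507,2.9310)
  v4: (1-0.093)·(-3.82,2.3) + 0.093·(-2.03,-0.44) = (-3.6535,2.0452)
  v5: (1-0.093)·(-3.42,-0.62) + 0.093·(-2.97,-1.79) = (-3.3781,-0.7288)
  v6: (1-0.093)·(-1.14,-1.95) + 0.093·(-1.71,-3.36) = (-1.1930,-2.0811)
  v7: (1-0.093)·(0.85,-2.16) + 0.093·(0.44,-3.78) = (0.8119,-2.3107)
  v8: (1-0.093)·(3.29,-0.66) + 0.093·(1.19,-1.69) = (3.0947,-0.7558)
Shoelace sum Σ(x_i·y_{i+1} − x_{i+1}·y_i):
  i=1: 2.8779·2.3747 − 1.9475·1.5089 = +3.8957 (running +3.8957)
  i=2: 1.9475·2.9310 − -0.5507·2.3747 = +7.0157 (running +10.9114)
  i=3: -0.5507·2.0452 − -3.6535·2.9310 = +9.5822 (running +20.4936)
  i=4: -3.6535·-0.7288 − -3.3781·2.0452 = +9.5717 (running +30.0653)
  i=5: -3.3781·-2.0811 − -1.1930·-0.7288 = +6.1609 (running +36.2262)
  i=6: -1.1930·-2.3107 − 0.8119·-2.0811 = +4.4462 (running +40.6724)
  i=7: 0.8119·-0.7558 − 3.0947·-2.3107 = +6.5372 (running +47.2096)
  i=8: 3.0947·1.5089 − 2.8779·-0.7558 = +6.8446 (running +54.0543)
Area = |Σ|/2 = |54.0543|/2 = 27.0271

Area at t=0.093: 27.0271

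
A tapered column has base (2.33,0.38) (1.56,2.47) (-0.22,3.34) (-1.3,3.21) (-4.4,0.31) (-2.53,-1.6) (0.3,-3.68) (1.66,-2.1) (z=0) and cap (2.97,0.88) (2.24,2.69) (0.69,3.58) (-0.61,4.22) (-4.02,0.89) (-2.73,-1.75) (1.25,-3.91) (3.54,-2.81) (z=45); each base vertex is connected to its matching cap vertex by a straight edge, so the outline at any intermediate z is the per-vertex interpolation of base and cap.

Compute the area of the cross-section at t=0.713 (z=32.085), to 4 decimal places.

Area at t=0.713: 35.7068

Cross-section at t=0.713: each vertex is (1-t)·p0[i] + t·p1[i].
  v1: (1-0.713)·(2.33,0.38) + 0.713·(2.97,0.88) = (2.7863,0.7365)
  v2: (1-0.713)·(1.56,2.47) + 0.713·(2.24,2.69) = (2.0448,2.6269)
  v3: (1-0.713)·(-0.22,3.34) + 0.713·(0.69,3.58) = (0.4288,3.5111)
  v4: (1-0.713)·(-1.3,3.21) + 0.713·(-0.61,4.22) = (-0.8080,3.9301)
  v5: (1-0.713)·(-4.4,0.31) + 0.713·(-4.02,0.89) = (-4.1291,0.7235)
  v6: (1-0.713)·(-2.53,-1.6) + 0.713·(-2.73,-1.75) = (-2.6726,-1.7069)
  v7: (1-0.713)·(0.3,-3.68) + 0.713·(1.25,-3.91) = (0.9773,-3.8440)
  v8: (1-0.713)·(1.66,-2.1) + 0.713·(3.54,-2.81) = (3.0004,-2.6062)
Shoelace sum Σ(x_i·y_{i+1} − x_{i+1}·y_i):
  i=1: 2.7863·2.6269 − 2.0448·0.7365 = +5.8132 (running +5.8132)
  i=2: 2.0448·3.5111 − 0.4288·2.6269 = +6.0532 (running +11.8665)
  i=3: 0.4288·3.9301 − -0.8080·3.5111 = +4.5224 (running +16.3889)
  i=4: -0.8080·0.7235 − -4.1291·3.9301 = +15.6431 (running +32.0320)
  i=5: -4.1291·-1.7069 − -2.6726·0.7235 = +8.9818 (running +41.0138)
  i=6: -2.6726·-3.8440 − 0.9773·-1.7069 = +11.9417 (running +52.9556)
  i=7: 0.9773·-2.6062 − 3.0004·-3.8440 = +8.9865 (running +61.9420)
  i=8: 3.0004·0.7365 − 2.7863·-2.6062 = +9.4716 (running +71.4136)
Area = |Σ|/2 = |71.4136|/2 = 35.7068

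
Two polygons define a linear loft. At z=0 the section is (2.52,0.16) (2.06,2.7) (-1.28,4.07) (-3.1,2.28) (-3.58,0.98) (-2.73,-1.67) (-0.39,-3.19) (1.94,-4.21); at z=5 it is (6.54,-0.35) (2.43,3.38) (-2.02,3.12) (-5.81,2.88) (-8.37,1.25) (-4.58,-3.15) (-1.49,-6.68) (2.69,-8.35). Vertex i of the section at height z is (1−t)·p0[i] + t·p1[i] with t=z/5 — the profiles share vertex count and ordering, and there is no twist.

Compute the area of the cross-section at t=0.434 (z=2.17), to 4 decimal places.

Cross-section at t=0.434: each vertex is (1-t)·p0[i] + t·p1[i].
  v1: (1-0.434)·(2.52,0.16) + 0.434·(6.54,-0.35) = (4.2647,-0.0613)
  v2: (1-0.434)·(2.06,2.7) + 0.434·(2.43,3.38) = (2.2206,2.9951)
  v3: (1-0.434)·(-1.28,4.07) + 0.434·(-2.02,3.12) = (-1.6012,3.6577)
  v4: (1-0.434)·(-3.1,2.28) + 0.434·(-5.81,2.88) = (-4.2761,2.5404)
  v5: (1-0.434)·(-3.58,0.98) + 0.434·(-8.37,1.25) = (-5.6589,1.0972)
  v6: (1-0.434)·(-2.73,-1.67) + 0.434·(-4.58,-3.15) = (-3.5329,-2.3123)
  v7: (1-0.434)·(-0.39,-3.19) + 0.434·(-1.49,-6.68) = (-0.8674,-4.7047)
  v8: (1-0.434)·(1.94,-4.21) + 0.434·(2.69,-8.35) = (2.2655,-6.0068)
Shoelace sum Σ(x_i·y_{i+1} − x_{i+1}·y_i):
  i=1: 4.2647·2.9951 − 2.2206·-0.0613 = +12.9094 (running +12.9094)
  i=2: 2.2206·3.6577 − -1.6012·2.9951 = +12.9179 (running +25.8273)
  i=3: -1.6012·2.5404 − -4.2761·3.6577 = +11.5733 (running +37.4006)
  i=4: -4.2761·1.0972 − -5.6589·2.5404 = +9.6841 (running +47.0846)
  i=5: -5.6589·-2.3123 − -3.5329·1.0972 = +16.9613 (running +64.0460)
  i=6: -3.5329·-4.7047 − -0.8674·-2.3123 = +14.6154 (running +78.6614)
  i=7: -0.8674·-6.0068 − 2.2655·-4.7047 = +15.8687 (running +94.5300)
  i=8: 2.2655·-0.0613 − 4.2647·-6.0068 = +25.4779 (running +120.0080)
Area = |Σ|/2 = |120.0080|/2 = 60.0040

Area at t=0.434: 60.0040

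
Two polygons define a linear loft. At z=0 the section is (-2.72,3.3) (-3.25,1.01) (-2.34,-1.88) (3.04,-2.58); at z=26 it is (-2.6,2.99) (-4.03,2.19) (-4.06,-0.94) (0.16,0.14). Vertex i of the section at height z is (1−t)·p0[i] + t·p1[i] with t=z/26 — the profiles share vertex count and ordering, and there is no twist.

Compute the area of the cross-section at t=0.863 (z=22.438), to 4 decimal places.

Area at t=0.863: 10.5476

Cross-section at t=0.863: each vertex is (1-t)·p0[i] + t·p1[i].
  v1: (1-0.863)·(-2.72,3.3) + 0.863·(-2.6,2.99) = (-2.6164,3.0325)
  v2: (1-0.863)·(-3.25,1.01) + 0.863·(-4.03,2.19) = (-3.9231,2.0283)
  v3: (1-0.863)·(-2.34,-1.88) + 0.863·(-4.06,-0.94) = (-3.8244,-1.0688)
  v4: (1-0.863)·(3.04,-2.58) + 0.863·(0.16,0.14) = (0.5546,-0.2326)
Shoelace sum Σ(x_i·y_{i+1} − x_{i+1}·y_i):
  i=1: -2.6164·2.0283 − -3.9231·3.0325 = +6.5898 (running +6.5898)
  i=2: -3.9231·-1.0688 − -3.8244·2.0283 = +11.9501 (running +18.5399)
  i=3: -3.8244·-0.2326 − 0.5546·-1.0688 = +1.4824 (running +20.0223)
  i=4: 0.5546·3.0325 − -2.6164·-0.2326 = +1.0730 (running +21.0953)
Area = |Σ|/2 = |21.0953|/2 = 10.5476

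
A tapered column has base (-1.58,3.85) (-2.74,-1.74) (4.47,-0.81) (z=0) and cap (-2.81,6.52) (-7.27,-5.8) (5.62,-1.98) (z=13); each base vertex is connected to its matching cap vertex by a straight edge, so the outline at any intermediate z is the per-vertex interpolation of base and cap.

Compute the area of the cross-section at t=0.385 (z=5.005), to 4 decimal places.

Area at t=0.385: 35.9555

Cross-section at t=0.385: each vertex is (1-t)·p0[i] + t·p1[i].
  v1: (1-0.385)·(-1.58,3.85) + 0.385·(-2.81,6.52) = (-2.0535,4.8780)
  v2: (1-0.385)·(-2.74,-1.74) + 0.385·(-7.27,-5.8) = (-4.4840,-3.3031)
  v3: (1-0.385)·(4.47,-0.81) + 0.385·(5.62,-1.98) = (4.9127,-1.2605)
Shoelace sum Σ(x_i·y_{i+1} − x_{i+1}·y_i):
  i=1: -2.0535·-3.3031 − -4.4840·4.8780 = +28.6561 (running +28.6561)
  i=2: -4.4840·-1.2605 − 4.9127·-3.3031 = +21.8792 (running +50.5353)
  i=3: 4.9127·4.8780 − -2.0535·-1.2605 = +21.3758 (running +71.9110)
Area = |Σ|/2 = |71.9110|/2 = 35.9555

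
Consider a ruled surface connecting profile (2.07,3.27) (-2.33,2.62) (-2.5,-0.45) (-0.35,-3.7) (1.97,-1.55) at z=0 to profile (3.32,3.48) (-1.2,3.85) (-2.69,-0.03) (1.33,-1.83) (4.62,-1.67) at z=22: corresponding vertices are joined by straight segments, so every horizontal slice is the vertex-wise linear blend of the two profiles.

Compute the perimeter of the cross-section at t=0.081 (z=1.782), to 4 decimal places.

Perimeter at t=0.081: 19.4436

Cross-section at t=0.081: each vertex is (1-t)·p0[i] + t·p1[i].
  v1: (1-0.081)·(2.07,3.27) + 0.081·(3.32,3.48) = (2.1712,3.2870)
  v2: (1-0.081)·(-2.33,2.62) + 0.081·(-1.2,3.85) = (-2.2385,2.7196)
  v3: (1-0.081)·(-2.5,-0.45) + 0.081·(-2.69,-0.03) = (-2.5154,-0.4160)
  v4: (1-0.081)·(-0.35,-3.7) + 0.081·(1.33,-1.83) = (-0.2139,-3.5485)
  v5: (1-0.081)·(1.97,-1.55) + 0.081·(4.62,-1.67) = (2.1846,-1.5597)
Perimeter = Σ |v_{i+1} − v_i|:
  edge 1→2: √(-4.4097² + -0.5674²) = 4.4461 (running 4.4461)
  edge 2→3: √(-0.2769² + -3.1356²) = 3.1478 (running 7.5939)
  edge 3→4: √(2.3015² + -3.1326²) = 3.8871 (running 11.4810)
  edge 4→5: √(2.3986² + 1.9888²) = 3.1158 (running 14.5968)
  edge 5→1: √(-0.0134² + 4.8467²) = 4.8467 (running 19.4436)
Perimeter = 19.4436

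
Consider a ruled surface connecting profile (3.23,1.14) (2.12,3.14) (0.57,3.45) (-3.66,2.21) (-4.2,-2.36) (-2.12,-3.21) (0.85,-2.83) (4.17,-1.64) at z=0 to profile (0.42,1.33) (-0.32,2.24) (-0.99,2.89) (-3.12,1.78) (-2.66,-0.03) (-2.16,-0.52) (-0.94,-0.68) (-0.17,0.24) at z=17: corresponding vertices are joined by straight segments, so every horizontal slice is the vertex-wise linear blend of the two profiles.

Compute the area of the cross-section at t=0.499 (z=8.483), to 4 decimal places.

Cross-section at t=0.499: each vertex is (1-t)·p0[i] + t·p1[i].
  v1: (1-0.499)·(3.23,1.14) + 0.499·(0.42,1.33) = (1.8278,1.2348)
  v2: (1-0.499)·(2.12,3.14) + 0.499·(-0.32,2.24) = (0.9024,2.6909)
  v3: (1-0.499)·(0.57,3.45) + 0.499·(-0.99,2.89) = (-0.2084,3.1706)
  v4: (1-0.499)·(-3.66,2.21) + 0.499·(-3.12,1.78) = (-3.3905,1.9954)
  v5: (1-0.499)·(-4.2,-2.36) + 0.499·(-2.66,-0.03) = (-3.4315,-1.1973)
  v6: (1-0.499)·(-2.12,-3.21) + 0.499·(-2.16,-0.52) = (-2.1400,-1.8677)
  v7: (1-0.499)·(0.85,-2.83) + 0.499·(-0.94,-0.68) = (-0.0432,-1.7572)
  v8: (1-0.499)·(4.17,-1.64) + 0.499·(-0.17,0.24) = (2.0043,-0.7019)
Shoelace sum Σ(x_i·y_{i+1} − x_{i+1}·y_i):
  i=1: 1.8278·2.6909 − 0.9024·1.2348 = +3.8041 (running +3.8041)
  i=2: 0.9024·3.1706 − -0.2084·2.6909 = +3.4221 (running +7.2262)
  i=3: -0.2084·1.9954 − -3.3905·3.1706 = +10.3340 (running +17.5602)
  i=4: -3.3905·-1.1973 − -3.4315·1.9954 = +10.9070 (running +28.4672)
  i=5: -3.4315·-1.8677 − -2.1400·-1.1973 = +3.8468 (running +32.3140)
  i=6: -2.1400·-1.7572 − -0.0432·-1.8677 = +3.6795 (running +35.9936)
  i=7: -0.0432·-0.7019 − 2.0043·-1.7572 = +3.5523 (running +39.5458)
  i=8: 2.0043·1.2348 − 1.8278·-0.7019 = +3.7579 (running +43.3037)
Area = |Σ|/2 = |43.3037|/2 = 21.6518

Area at t=0.499: 21.6518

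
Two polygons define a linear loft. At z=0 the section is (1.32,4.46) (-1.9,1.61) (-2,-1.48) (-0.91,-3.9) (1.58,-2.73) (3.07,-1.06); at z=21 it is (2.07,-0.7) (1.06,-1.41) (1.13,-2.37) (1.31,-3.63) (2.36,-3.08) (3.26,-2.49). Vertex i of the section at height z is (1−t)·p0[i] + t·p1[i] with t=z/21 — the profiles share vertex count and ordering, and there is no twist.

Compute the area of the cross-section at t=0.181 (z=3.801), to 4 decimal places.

Area at t=0.181: 21.0619

Cross-section at t=0.181: each vertex is (1-t)·p0[i] + t·p1[i].
  v1: (1-0.181)·(1.32,4.46) + 0.181·(2.07,-0.7) = (1.4558,3.5260)
  v2: (1-0.181)·(-1.9,1.61) + 0.181·(1.06,-1.41) = (-1.3642,1.0634)
  v3: (1-0.181)·(-2,-1.48) + 0.181·(1.13,-2.37) = (-1.4335,-1.6411)
  v4: (1-0.181)·(-0.91,-3.9) + 0.181·(1.31,-3.63) = (-0.5082,-3.8511)
  v5: (1-0.181)·(1.58,-2.73) + 0.181·(2.36,-3.08) = (1.7212,-2.7933)
  v6: (1-0.181)·(3.07,-1.06) + 0.181·(3.26,-2.49) = (3.1044,-1.3188)
Shoelace sum Σ(x_i·y_{i+1} − x_{i+1}·y_i):
  i=1: 1.4558·1.0634 − -1.3642·3.5260 = +6.3584 (running +6.3584)
  i=2: -1.3642·-1.6411 − -1.4335·1.0634 = +3.7632 (running +10.1215)
  i=3: -1.4335·-3.8511 − -0.5082·-1.6411 = +4.6865 (running +14.8081)
  i=4: -0.5082·-2.7933 − 1.7212·-3.8511 = +8.0480 (running +22.8561)
  i=5: 1.7212·-1.3188 − 3.1044·-2.7933 = +6.4017 (running +29.2578)
  i=6: 3.1044·3.5260 − 1.4558·-1.3188 = +12.8661 (running +42.1239)
Area = |Σ|/2 = |42.1239|/2 = 21.0619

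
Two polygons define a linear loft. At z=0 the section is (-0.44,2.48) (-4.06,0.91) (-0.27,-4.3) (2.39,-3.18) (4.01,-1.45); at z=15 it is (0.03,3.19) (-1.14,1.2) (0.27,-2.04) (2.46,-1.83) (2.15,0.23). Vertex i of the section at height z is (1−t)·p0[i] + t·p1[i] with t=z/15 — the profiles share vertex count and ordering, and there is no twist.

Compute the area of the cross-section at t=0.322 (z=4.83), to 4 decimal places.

Cross-section at t=0.322: each vertex is (1-t)·p0[i] + t·p1[i].
  v1: (1-0.322)·(-0.44,2.48) + 0.322·(0.03,3.19) = (-0.2887,2.7086)
  v2: (1-0.322)·(-4.06,0.91) + 0.322·(-1.14,1.2) = (-3.1198,1.0034)
  v3: (1-0.322)·(-0.27,-4.3) + 0.322·(0.27,-2.04) = (-0.0961,-3.5723)
  v4: (1-0.322)·(2.39,-3.18) + 0.322·(2.46,-1.83) = (2.4125,-2.7453)
  v5: (1-0.322)·(4.01,-1.45) + 0.322·(2.15,0.23) = (3.4111,-0.9090)
Shoelace sum Σ(x_i·y_{i+1} − x_{i+1}·y_i):
  i=1: -0.2887·1.0034 − -3.1198·2.7086 = +8.1606 (running +8.1606)
  i=2: -3.1198·-3.5723 − -0.0961·1.0034 = +11.2411 (running +19.4017)
  i=3: -0.0961·-2.7453 − 2.4125·-3.5723 = +8.8821 (running +28.2839)
  i=4: 2.4125·-0.9090 − 3.4111·-2.7453 = +7.1713 (running +35.4552)
  i=5: 3.4111·2.7086 − -0.2887·-0.9090 = +8.9769 (running +44.4321)
Area = |Σ|/2 = |44.4321|/2 = 22.2161

Area at t=0.322: 22.2161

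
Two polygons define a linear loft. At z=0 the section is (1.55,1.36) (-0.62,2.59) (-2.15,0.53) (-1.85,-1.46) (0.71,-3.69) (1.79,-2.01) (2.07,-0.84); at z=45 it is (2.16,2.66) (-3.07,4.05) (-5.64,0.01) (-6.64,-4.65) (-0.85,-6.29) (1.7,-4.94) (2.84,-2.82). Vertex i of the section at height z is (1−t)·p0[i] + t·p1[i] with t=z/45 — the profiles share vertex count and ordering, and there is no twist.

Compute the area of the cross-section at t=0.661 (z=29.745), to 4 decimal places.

Area at t=0.661: 48.5863

Cross-section at t=0.661: each vertex is (1-t)·p0[i] + t·p1[i].
  v1: (1-0.661)·(1.55,1.36) + 0.661·(2.16,2.66) = (1.9532,2.2193)
  v2: (1-0.661)·(-0.62,2.59) + 0.661·(-3.07,4.05) = (-2.2394,3.5551)
  v3: (1-0.661)·(-2.15,0.53) + 0.661·(-5.64,0.01) = (-4.4569,0.1863)
  v4: (1-0.661)·(-1.85,-1.46) + 0.661·(-6.64,-4.65) = (-5.0162,-3.5686)
  v5: (1-0.661)·(0.71,-3.69) + 0.661·(-0.85,-6.29) = (-0.3212,-5.4086)
  v6: (1-0.661)·(1.79,-2.01) + 0.661·(1.7,-4.94) = (1.7305,-3.9467)
  v7: (1-0.661)·(2.07,-0.84) + 0.661·(2.84,-2.82) = (2.5790,-2.1488)
Shoelace sum Σ(x_i·y_{i+1} − x_{i+1}·y_i):
  i=1: 1.9532·3.5551 − -2.2394·2.2193 = +11.9138 (running +11.9138)
  i=2: -2.2394·0.1863 − -4.4569·3.5551 = +15.4273 (running +27.3411)
  i=3: -4.4569·-3.5686 − -5.0162·0.1863 = +16.8392 (running +44.1804)
  i=4: -5.0162·-5.4086 − -0.3212·-3.5686 = +25.9845 (running +70.1648)
  i=5: -0.3212·-3.9467 − 1.7305·-5.4086 = +10.6272 (running +80.7920)
  i=6: 1.7305·-2.1488 − 2.5790·-3.9467 = +6.4600 (running +87.2520)
  i=7: 2.5790·2.2193 − 1.9532·-2.1488 = +9.9205 (running +97.1726)
Area = |Σ|/2 = |97.1726|/2 = 48.5863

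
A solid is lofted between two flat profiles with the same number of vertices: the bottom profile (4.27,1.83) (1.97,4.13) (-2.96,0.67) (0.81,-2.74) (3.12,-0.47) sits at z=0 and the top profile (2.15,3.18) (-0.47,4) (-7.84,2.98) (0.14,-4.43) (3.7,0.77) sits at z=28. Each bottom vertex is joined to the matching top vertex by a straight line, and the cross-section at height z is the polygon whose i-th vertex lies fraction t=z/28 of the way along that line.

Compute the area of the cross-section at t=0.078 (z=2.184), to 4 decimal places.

Cross-section at t=0.078: each vertex is (1-t)·p0[i] + t·p1[i].
  v1: (1-0.078)·(4.27,1.83) + 0.078·(2.15,3.18) = (4.1046,1.9353)
  v2: (1-0.078)·(1.97,4.13) + 0.078·(-0.47,4) = (1.7797,4.1199)
  v3: (1-0.078)·(-2.96,0.67) + 0.078·(-7.84,2.98) = (-3.3406,0.8502)
  v4: (1-0.078)·(0.81,-2.74) + 0.078·(0.14,-4.43) = (0.7577,-2.8718)
  v5: (1-0.078)·(3.12,-0.47) + 0.078·(3.7,0.77) = (3.1652,-0.3733)
Shoelace sum Σ(x_i·y_{i+1} − x_{i+1}·y_i):
  i=1: 4.1046·4.1199 − 1.7797·1.9353 = +13.4663 (running +13.4663)
  i=2: 1.7797·0.8502 − -3.3406·4.1199 = +15.2760 (running +28.7423)
  i=3: -3.3406·-2.8718 − 0.7577·0.8502 = +8.9495 (running +37.6918)
  i=4: 0.7577·-0.3733 − 3.1652·-2.8718 = +8.8072 (running +46.4990)
  i=5: 3.1652·1.9353 − 4.1046·-0.3733 = +7.6579 (running +54.1569)
Area = |Σ|/2 = |54.1569|/2 = 27.0784

Area at t=0.078: 27.0784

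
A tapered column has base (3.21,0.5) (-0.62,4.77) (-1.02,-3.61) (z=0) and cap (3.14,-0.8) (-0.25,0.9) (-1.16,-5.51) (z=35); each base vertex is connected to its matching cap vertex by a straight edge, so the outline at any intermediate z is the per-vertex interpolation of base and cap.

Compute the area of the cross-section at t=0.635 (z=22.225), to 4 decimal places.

Area at t=0.635: 13.6110

Cross-section at t=0.635: each vertex is (1-t)·p0[i] + t·p1[i].
  v1: (1-0.635)·(3.21,0.5) + 0.635·(3.14,-0.8) = (3.1655,-0.3255)
  v2: (1-0.635)·(-0.62,4.77) + 0.635·(-0.25,0.9) = (-0.3851,2.3125)
  v3: (1-0.635)·(-1.02,-3.61) + 0.635·(-1.16,-5.51) = (-1.1089,-4.8165)
Shoelace sum Σ(x_i·y_{i+1} − x_{i+1}·y_i):
  i=1: 3.1655·2.3125 − -0.3851·-0.3255 = +7.1952 (running +7.1952)
  i=2: -0.3851·-4.8165 − -1.1089·2.3125 = +4.4190 (running +11.6141)
  i=3: -1.1089·-0.3255 − 3.1655·-4.8165 = +15.6078 (running +27.2220)
Area = |Σ|/2 = |27.2220|/2 = 13.6110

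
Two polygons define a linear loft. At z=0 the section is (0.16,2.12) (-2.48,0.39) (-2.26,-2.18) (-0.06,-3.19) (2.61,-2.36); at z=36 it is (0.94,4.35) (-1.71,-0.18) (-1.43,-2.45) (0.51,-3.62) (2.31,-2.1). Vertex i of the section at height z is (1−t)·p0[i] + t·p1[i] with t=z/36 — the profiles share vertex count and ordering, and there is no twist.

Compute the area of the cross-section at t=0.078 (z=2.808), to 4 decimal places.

Area at t=0.078: 16.7897

Cross-section at t=0.078: each vertex is (1-t)·p0[i] + t·p1[i].
  v1: (1-0.078)·(0.16,2.12) + 0.078·(0.94,4.35) = (0.2208,2.2939)
  v2: (1-0.078)·(-2.48,0.39) + 0.078·(-1.71,-0.18) = (-2.4199,0.3455)
  v3: (1-0.078)·(-2.26,-2.18) + 0.078·(-1.43,-2.45) = (-2.1953,-2.2011)
  v4: (1-0.078)·(-0.06,-3.19) + 0.078·(0.51,-3.62) = (-0.0155,-3.2235)
  v5: (1-0.078)·(2.61,-2.36) + 0.078·(2.31,-2.1) = (2.5866,-2.3397)
Shoelace sum Σ(x_i·y_{i+1} − x_{i+1}·y_i):
  i=1: 0.2208·0.3455 − -2.4199·2.2939 = +5.6275 (running +5.6275)
  i=2: -2.4199·-2.2011 − -2.1953·0.3455 = +6.0850 (running +11.7125)
  i=3: -2.1953·-3.2235 − -0.0155·-2.2011 = +7.0423 (running +18.7548)
  i=4: -0.0155·-2.3397 − 2.5866·-3.2235 = +8.3744 (running +27.1292)
  i=5: 2.5866·2.2939 − 0.2208·-2.3397 = +6.4502 (running +33.5794)
Area = |Σ|/2 = |33.5794|/2 = 16.7897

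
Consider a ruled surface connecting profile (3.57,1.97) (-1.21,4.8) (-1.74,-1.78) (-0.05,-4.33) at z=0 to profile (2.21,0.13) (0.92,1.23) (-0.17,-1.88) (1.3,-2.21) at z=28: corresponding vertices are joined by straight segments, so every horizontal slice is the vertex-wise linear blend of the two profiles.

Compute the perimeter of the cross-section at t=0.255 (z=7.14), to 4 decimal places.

Perimeter at t=0.255: 18.9168

Cross-section at t=0.255: each vertex is (1-t)·p0[i] + t·p1[i].
  v1: (1-0.255)·(3.57,1.97) + 0.255·(2.21,0.13) = (3.2232,1.5008)
  v2: (1-0.255)·(-1.21,4.8) + 0.255·(0.92,1.23) = (-0.6668,3.8897)
  v3: (1-0.255)·(-1.74,-1.78) + 0.255·(-0.17,-1.88) = (-1.3397,-1.8055)
  v4: (1-0.255)·(-0.05,-4.33) + 0.255·(1.3,-2.21) = (0.2943,-3.7894)
Perimeter = Σ |v_{i+1} − v_i|:
  edge 1→2: √(-3.8901² + 2.3889²) = 4.5650 (running 4.5650)
  edge 2→3: √(-0.6728² + -5.6951²) = 5.7348 (running 10.2997)
  edge 3→4: √(1.6339² + -1.9839²) = 2.5701 (running 12.8699)
  edge 4→1: √(2.9290² + 5.2902²) = 6.0469 (running 18.9168)
Perimeter = 18.9168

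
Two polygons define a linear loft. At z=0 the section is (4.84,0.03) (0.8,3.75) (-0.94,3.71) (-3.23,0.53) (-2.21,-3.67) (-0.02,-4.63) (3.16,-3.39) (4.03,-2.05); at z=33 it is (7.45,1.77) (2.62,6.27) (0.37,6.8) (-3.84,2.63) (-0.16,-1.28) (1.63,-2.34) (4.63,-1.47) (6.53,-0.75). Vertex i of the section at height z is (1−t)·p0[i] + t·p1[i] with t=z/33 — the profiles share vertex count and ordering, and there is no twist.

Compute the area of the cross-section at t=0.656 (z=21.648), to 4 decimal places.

Area at t=0.656: 56.0499

Cross-section at t=0.656: each vertex is (1-t)·p0[i] + t·p1[i].
  v1: (1-0.656)·(4.84,0.03) + 0.656·(7.45,1.77) = (6.5522,1.1714)
  v2: (1-0.656)·(0.8,3.75) + 0.656·(2.62,6.27) = (1.9939,5.4031)
  v3: (1-0.656)·(-0.94,3.71) + 0.656·(0.37,6.8) = (-0.0806,5.7370)
  v4: (1-0.656)·(-3.23,0.53) + 0.656·(-3.84,2.63) = (-3.6302,1.9076)
  v5: (1-0.656)·(-2.21,-3.67) + 0.656·(-0.16,-1.28) = (-0.8652,-2.1022)
  v6: (1-0.656)·(-0.02,-4.63) + 0.656·(1.63,-2.34) = (1.0624,-3.1278)
  v7: (1-0.656)·(3.16,-3.39) + 0.656·(4.63,-1.47) = (4.1243,-2.1305)
  v8: (1-0.656)·(4.03,-2.05) + 0.656·(6.53,-0.75) = (5.6700,-1.1972)
Shoelace sum Σ(x_i·y_{i+1} − x_{i+1}·y_i):
  i=1: 6.5522·5.4031 − 1.9939·1.1714 = +33.0663 (running +33.0663)
  i=2: 1.9939·5.7370 − -0.0806·5.4031 = +11.8749 (running +44.9413)
  i=3: -0.0806·1.9076 − -3.6302·5.7370 = +20.6725 (running +65.6138)
  i=4: -3.6302·-2.1022 − -0.8652·1.9076 = +9.2816 (running +74.8954)
  i=5: -0.8652·-3.1278 − 1.0624·-2.1022 = +4.9395 (running +79.8349)
  i=6: 1.0624·-2.1305 − 4.1243·-3.1278 = +10.6365 (running +90.4714)
  i=7: 4.1243·-1.1972 − 5.6700·-2.1305 = +7.1422 (running +97.6136)
  i=8: 5.6700·1.1714 − 6.5522·-1.1972 = +14.4863 (running +112.0999)
Area = |Σ|/2 = |112.0999|/2 = 56.0499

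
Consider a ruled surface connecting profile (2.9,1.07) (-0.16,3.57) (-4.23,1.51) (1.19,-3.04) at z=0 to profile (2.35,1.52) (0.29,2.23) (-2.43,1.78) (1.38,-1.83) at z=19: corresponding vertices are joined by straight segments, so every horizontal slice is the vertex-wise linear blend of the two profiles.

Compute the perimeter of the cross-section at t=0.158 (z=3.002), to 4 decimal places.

Cross-section at t=0.158: each vertex is (1-t)·p0[i] + t·p1[i].
  v1: (1-0.158)·(2.9,1.07) + 0.158·(2.35,1.52) = (2.8131,1.1411)
  v2: (1-0.158)·(-0.16,3.57) + 0.158·(0.29,2.23) = (-0.0889,3.3583)
  v3: (1-0.158)·(-4.23,1.51) + 0.158·(-2.43,1.78) = (-3.9456,1.5527)
  v4: (1-0.158)·(1.19,-3.04) + 0.158·(1.38,-1.83) = (1.2200,-2.8488)
Perimeter = Σ |v_{i+1} − v_i|:
  edge 1→2: √(-2.9020² + 2.2172²) = 3.6521 (running 3.6521)
  edge 2→3: √(-3.8567² + -1.8056²) = 4.2585 (running 7.9105)
  edge 3→4: √(5.1656² + -4.4015²) = 6.7865 (running 14.6970)
  edge 4→1: √(1.5931² + 3.9899²) = 4.2962 (running 18.9932)
Perimeter = 18.9932

Perimeter at t=0.158: 18.9932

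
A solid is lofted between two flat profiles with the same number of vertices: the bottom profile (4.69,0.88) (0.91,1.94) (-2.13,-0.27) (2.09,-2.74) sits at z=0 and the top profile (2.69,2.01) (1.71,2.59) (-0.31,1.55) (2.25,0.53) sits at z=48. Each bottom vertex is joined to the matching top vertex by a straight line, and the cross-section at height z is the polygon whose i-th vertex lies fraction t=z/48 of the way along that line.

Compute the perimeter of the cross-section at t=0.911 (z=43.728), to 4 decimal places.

Perimeter at t=0.911: 8.5064

Cross-section at t=0.911: each vertex is (1-t)·p0[i] + t·p1[i].
  v1: (1-0.911)·(4.69,0.88) + 0.911·(2.69,2.01) = (2.8680,1.9094)
  v2: (1-0.911)·(0.91,1.94) + 0.911·(1.71,2.59) = (1.6388,2.5322)
  v3: (1-0.911)·(-2.13,-0.27) + 0.911·(-0.31,1.55) = (-0.4720,1.3880)
  v4: (1-0.911)·(2.09,-2.74) + 0.911·(2.25,0.53) = (2.2358,0.2390)
Perimeter = Σ |v_{i+1} − v_i|:
  edge 1→2: √(-1.2292² + 0.6227²) = 1.3779 (running 1.3779)
  edge 2→3: √(-2.1108² + -1.1441²) = 2.4009 (running 3.7789)
  edge 3→4: √(2.7077² + -1.1490²) = 2.9415 (running 6.7203)
  edge 4→1: √(0.6322² + 1.6705²) = 1.7861 (running 8.5064)
Perimeter = 8.5064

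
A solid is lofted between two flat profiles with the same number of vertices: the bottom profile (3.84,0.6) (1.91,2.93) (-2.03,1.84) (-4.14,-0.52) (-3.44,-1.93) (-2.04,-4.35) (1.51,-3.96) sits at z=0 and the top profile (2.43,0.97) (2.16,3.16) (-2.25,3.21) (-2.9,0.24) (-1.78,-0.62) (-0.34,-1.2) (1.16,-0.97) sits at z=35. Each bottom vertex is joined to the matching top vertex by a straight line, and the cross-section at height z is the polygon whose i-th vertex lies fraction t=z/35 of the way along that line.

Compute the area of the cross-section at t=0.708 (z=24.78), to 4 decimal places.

Area at t=0.708: 23.2788

Cross-section at t=0.708: each vertex is (1-t)·p0[i] + t·p1[i].
  v1: (1-0.708)·(3.84,0.6) + 0.708·(2.43,0.97) = (2.8417,0.8620)
  v2: (1-0.708)·(1.91,2.93) + 0.708·(2.16,3.16) = (2.0870,3.0928)
  v3: (1-0.708)·(-2.03,1.84) + 0.708·(-2.25,3.21) = (-2.1858,2.8100)
  v4: (1-0.708)·(-4.14,-0.52) + 0.708·(-2.9,0.24) = (-3.2621,0.0181)
  v5: (1-0.708)·(-3.44,-1.93) + 0.708·(-1.78,-0.62) = (-2.2647,-1.0025)
  v6: (1-0.708)·(-2.04,-4.35) + 0.708·(-0.34,-1.2) = (-0.8364,-2.1198)
  v7: (1-0.708)·(1.51,-3.96) + 0.708·(1.16,-0.97) = (1.2622,-1.8431)
Shoelace sum Σ(x_i·y_{i+1} − x_{i+1}·y_i):
  i=1: 2.8417·3.0928 − 2.0870·0.8620 = +6.9901 (running +6.9901)
  i=2: 2.0870·2.8100 − -2.1858·3.0928 = +12.6246 (running +19.6147)
  i=3: -2.1858·0.0181 − -3.2621·2.8100 = +9.1268 (running +28.7415)
  i=4: -3.2621·-1.0025 − -2.2647·0.0181 = +3.3112 (running +32.0527)
  i=5: -2.2647·-2.1198 − -0.8364·-1.0025 = +3.9622 (running +36.0150)
  i=6: -0.8364·-1.8431 − 1.2622·-2.1198 = +4.2172 (running +40.2321)
  i=7: 1.2622·0.8620 − 2.8417·-1.8431 = +6.3255 (running +46.5576)
Area = |Σ|/2 = |46.5576|/2 = 23.2788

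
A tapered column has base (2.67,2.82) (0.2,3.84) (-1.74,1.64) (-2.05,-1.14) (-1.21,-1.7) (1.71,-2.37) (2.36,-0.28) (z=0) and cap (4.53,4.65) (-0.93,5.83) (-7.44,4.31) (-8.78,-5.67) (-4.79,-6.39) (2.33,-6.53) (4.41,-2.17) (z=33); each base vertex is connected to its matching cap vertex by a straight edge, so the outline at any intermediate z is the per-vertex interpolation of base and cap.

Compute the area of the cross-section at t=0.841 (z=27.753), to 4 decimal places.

Cross-section at t=0.841: each vertex is (1-t)·p0[i] + t·p1[i].
  v1: (1-0.841)·(2.67,2.82) + 0.841·(4.53,4.65) = (4.2343,4.3590)
  v2: (1-0.841)·(0.2,3.84) + 0.841·(-0.93,5.83) = (-0.7503,5.5136)
  v3: (1-0.841)·(-1.74,1.64) + 0.841·(-7.44,4.31) = (-6.5337,3.8855)
  v4: (1-0.841)·(-2.05,-1.14) + 0.841·(-8.78,-5.67) = (-7.7099,-4.9497)
  v5: (1-0.841)·(-1.21,-1.7) + 0.841·(-4.79,-6.39) = (-4.2208,-5.6443)
  v6: (1-0.841)·(1.71,-2.37) + 0.841·(2.33,-6.53) = (2.2314,-5.8686)
  v7: (1-0.841)·(2.36,-0.28) + 0.841·(4.41,-2.17) = (4.0841,-1.8695)
Shoelace sum Σ(x_i·y_{i+1} − x_{i+1}·y_i):
  i=1: 4.2343·5.5136 − -0.7503·4.3590 = +26.6167 (running +26.6167)
  i=2: -0.7503·3.8855 − -6.5337·5.5136 = +33.1088 (running +59.7254)
  i=3: -6.5337·-4.9497 − -7.7099·3.8855 = +62.2968 (running +122.0222)
  i=4: -7.7099·-5.6443 − -4.2208·-4.9497 = +22.6254 (running +144.6476)
  i=5: -4.2208·-5.8686 − 2.2314·-5.6443 = +37.3647 (running +182.0122)
  i=6: 2.2314·-1.8695 − 4.0841·-5.8686 = +19.7959 (running +201.8081)
  i=7: 4.0841·4.3590 − 4.2343·-1.8695 = +25.7184 (running +227.5265)
Area = |Σ|/2 = |227.5265|/2 = 113.7633

Area at t=0.841: 113.7633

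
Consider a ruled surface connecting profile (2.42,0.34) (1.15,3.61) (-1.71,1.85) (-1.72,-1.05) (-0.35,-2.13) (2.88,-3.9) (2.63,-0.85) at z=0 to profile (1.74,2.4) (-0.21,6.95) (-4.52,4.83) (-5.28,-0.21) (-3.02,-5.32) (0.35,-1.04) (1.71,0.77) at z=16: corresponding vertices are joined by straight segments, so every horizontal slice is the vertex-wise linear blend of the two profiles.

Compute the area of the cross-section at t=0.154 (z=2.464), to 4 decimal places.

Cross-section at t=0.154: each vertex is (1-t)·p0[i] + t·p1[i].
  v1: (1-0.154)·(2.42,0.34) + 0.154·(1.74,2.4) = (2.3153,0.6572)
  v2: (1-0.154)·(1.15,3.61) + 0.154·(-0.21,6.95) = (0.9406,4.1244)
  v3: (1-0.154)·(-1.71,1.85) + 0.154·(-4.52,4.83) = (-2.1427,2.3089)
  v4: (1-0.154)·(-1.72,-1.05) + 0.154·(-5.28,-0.21) = (-2.2682,-0.9206)
  v5: (1-0.154)·(-0.35,-2.13) + 0.154·(-3.02,-5.32) = (-0.7612,-2.6213)
  v6: (1-0.154)·(2.88,-3.9) + 0.154·(0.35,-1.04) = (2.4904,-3.4596)
  v7: (1-0.154)·(2.63,-0.85) + 0.154·(1.71,0.77) = (2.4883,-0.6005)
Shoelace sum Σ(x_i·y_{i+1} − x_{i+1}·y_i):
  i=1: 2.3153·4.1244 − 0.9406·0.6572 = +8.9309 (running +8.9309)
  i=2: 0.9406·2.3089 − -2.1427·4.1244 = +11.0091 (running +19.9400)
  i=3: -2.1427·-0.9206 − -2.2682·2.3089 = +7.2099 (running +27.1499)
  i=4: -2.2682·-2.6213 − -0.7612·-0.9206 = +5.2449 (running +32.3947)
  i=5: -0.7612·-3.4596 − 2.4904·-2.6213 = +9.1613 (running +41.5560)
  i=6: 2.4904·-0.6005 − 2.4883·-3.4596 = +7.1130 (running +48.6690)
  i=7: 2.4883·0.6572 − 2.3153·-0.6005 = +3.0258 (running +51.6948)
Area = |Σ|/2 = |51.6948|/2 = 25.8474

Area at t=0.154: 25.8474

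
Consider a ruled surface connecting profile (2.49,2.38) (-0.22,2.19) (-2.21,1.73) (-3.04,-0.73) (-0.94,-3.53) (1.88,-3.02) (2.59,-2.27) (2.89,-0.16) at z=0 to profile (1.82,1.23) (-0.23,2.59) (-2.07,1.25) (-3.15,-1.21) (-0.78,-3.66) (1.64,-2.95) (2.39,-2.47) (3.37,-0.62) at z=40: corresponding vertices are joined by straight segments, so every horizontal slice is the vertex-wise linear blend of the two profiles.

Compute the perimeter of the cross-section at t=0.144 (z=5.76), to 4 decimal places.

Perimeter at t=0.144: 19.1998

Cross-section at t=0.144: each vertex is (1-t)·p0[i] + t·p1[i].
  v1: (1-0.144)·(2.49,2.38) + 0.144·(1.82,1.23) = (2.3935,2.2144)
  v2: (1-0.144)·(-0.22,2.19) + 0.144·(-0.23,2.59) = (-0.2214,2.2476)
  v3: (1-0.144)·(-2.21,1.73) + 0.144·(-2.07,1.25) = (-2.1898,1.6609)
  v4: (1-0.144)·(-3.04,-0.73) + 0.144·(-3.15,-1.21) = (-3.0558,-0.7991)
  v5: (1-0.144)·(-0.94,-3.53) + 0.144·(-0.78,-3.66) = (-0.9170,-3.5487)
  v6: (1-0.144)·(1.88,-3.02) + 0.144·(1.64,-2.95) = (1.8454,-3.0099)
  v7: (1-0.144)·(2.59,-2.27) + 0.144·(2.39,-2.47) = (2.5612,-2.2988)
  v8: (1-0.144)·(2.89,-0.16) + 0.144·(3.37,-0.62) = (2.9591,-0.2262)
Perimeter = Σ |v_{i+1} − v_i|:
  edge 1→2: √(-2.6150² + 0.0332²) = 2.6152 (running 2.6152)
  edge 2→3: √(-1.9684² + -0.5867²) = 2.0540 (running 4.6692)
  edge 3→4: √(-0.8660² + -2.4600²) = 2.6080 (running 7.2771)
  edge 4→5: √(2.1389² + -2.7496²) = 3.4835 (running 10.7607)
  edge 5→6: √(2.7624² + 0.5388²) = 2.8145 (running 13.5751)
  edge 6→7: √(0.7158² + 0.7111²) = 1.0090 (running 14.5841)
  edge 7→8: √(0.3979² + 2.0726²) = 2.1104 (running 16.6945)
  edge 8→1: √(-0.5656² + 2.4406²) = 2.5053 (running 19.1998)
Perimeter = 19.1998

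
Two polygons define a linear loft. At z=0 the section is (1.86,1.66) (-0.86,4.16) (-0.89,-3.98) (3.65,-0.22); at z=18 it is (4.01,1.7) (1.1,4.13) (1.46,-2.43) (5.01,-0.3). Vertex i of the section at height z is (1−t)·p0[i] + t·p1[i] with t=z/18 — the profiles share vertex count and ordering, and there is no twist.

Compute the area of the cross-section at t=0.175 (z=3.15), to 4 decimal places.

Cross-section at t=0.175: each vertex is (1-t)·p0[i] + t·p1[i].
  v1: (1-0.175)·(1.86,1.66) + 0.175·(4.01,1.7) = (2.2363,1.6670)
  v2: (1-0.175)·(-0.86,4.16) + 0.175·(1.1,4.13) = (-0.5170,4.1547)
  v3: (1-0.175)·(-0.89,-3.98) + 0.175·(1.46,-2.43) = (-0.4787,-3.7087)
  v4: (1-0.175)·(3.65,-0.22) + 0.175·(5.01,-0.3) = (3.8880,-0.2340)
Shoelace sum Σ(x_i·y_{i+1} − x_{i+1}·y_i):
  i=1: 2.2363·4.1547 − -0.5170·1.6670 = +10.1529 (running +10.1529)
  i=2: -0.5170·-3.7087 − -0.4787·4.1547 = +3.9065 (running +14.0594)
  i=3: -0.4787·-0.2340 − 3.8880·-3.7087 = +14.5316 (running +28.5911)
  i=4: 3.8880·1.6670 − 2.2363·-0.2340 = +7.0046 (running +35.5956)
Area = |Σ|/2 = |35.5956|/2 = 17.7978

Area at t=0.175: 17.7978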